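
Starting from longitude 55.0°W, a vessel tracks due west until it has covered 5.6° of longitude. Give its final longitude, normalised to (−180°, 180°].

60.6°W

Start at -55.0°; shift −5.6° → -60.6°.
-60.6° already lies in (−180°, 180°].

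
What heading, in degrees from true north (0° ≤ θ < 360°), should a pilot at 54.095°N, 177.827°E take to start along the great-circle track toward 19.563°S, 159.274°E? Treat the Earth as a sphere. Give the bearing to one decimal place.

198.1°

Δλ = 159.274 − 177.827 = -18.553°.
θ = atan2( sin Δλ · cos φ₂ , cos φ₁ · sin φ₂ − sin φ₁ · cos φ₂ · cos Δλ )
  = atan2(-0.29981, -0.91993) = -161.949° → normalised to [0°, 360°): 198.051°.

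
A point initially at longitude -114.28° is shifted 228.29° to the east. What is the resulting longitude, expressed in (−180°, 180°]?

+114.01°

Start at -114.28°; shift +228.29° → +114.01°.
+114.01° already lies in (−180°, 180°].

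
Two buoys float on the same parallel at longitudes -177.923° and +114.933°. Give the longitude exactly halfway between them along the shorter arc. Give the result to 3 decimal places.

Signed shortest Δλ from -177.923° to +114.933° is -67.144°.
Midpoint longitude = -177.923° + (-67.144°)/2 = -177.923° − 33.572° = -211.495°.
Normalise into (−180°, 180°]: +148.505°.
(The naïve average (-177.923 + +114.933)/2 = -31.495° is on the wrong side of the globe.)

+148.505°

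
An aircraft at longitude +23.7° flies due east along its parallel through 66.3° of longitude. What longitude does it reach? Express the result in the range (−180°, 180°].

Start at +23.7°; shift +66.3° → +90.0°.
+90.0° already lies in (−180°, 180°].

+90.0°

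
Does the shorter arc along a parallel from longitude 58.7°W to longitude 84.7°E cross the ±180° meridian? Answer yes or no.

Signed shortest Δλ = ((84.7 − -58.7 + 180) mod 360) − 180 = 143.4°.
Going east by 143.4° from -58.7° reaches +84.7° without touching 180°.

No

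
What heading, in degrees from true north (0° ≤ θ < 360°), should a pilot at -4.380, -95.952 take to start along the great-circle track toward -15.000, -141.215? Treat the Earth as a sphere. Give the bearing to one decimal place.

253.3°

Δλ = -141.215 − -95.952 = -45.263°.
θ = atan2( sin Δλ · cos φ₂ , cos φ₁ · sin φ₂ − sin φ₁ · cos φ₂ · cos Δλ )
  = atan2(-0.68614, -0.20614) = -106.722° → normalised to [0°, 360°): 253.278°.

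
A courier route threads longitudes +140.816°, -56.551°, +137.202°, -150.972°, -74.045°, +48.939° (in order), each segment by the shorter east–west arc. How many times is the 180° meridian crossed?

Leg 1: +140.816° → -56.551°, shortest Δλ = 162.633° (east) — crosses 180°.
Leg 2: -56.551° → +137.202°, shortest Δλ = -166.247° (west) — crosses 180°.
Leg 3: +137.202° → -150.972°, shortest Δλ = 71.826° (east) — crosses 180°.
Leg 4: -150.972° → -74.045°, shortest Δλ = 76.927° (east) — does not cross 180°.
Leg 5: -74.045° → +48.939°, shortest Δλ = 122.984° (east) — does not cross 180°.
Total crossings: 3.

3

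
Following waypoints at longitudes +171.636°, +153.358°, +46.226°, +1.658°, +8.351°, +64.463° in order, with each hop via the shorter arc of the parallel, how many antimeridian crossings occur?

0

Leg 1: +171.636° → +153.358°, shortest Δλ = -18.278° (west) — does not cross 180°.
Leg 2: +153.358° → +46.226°, shortest Δλ = -107.132° (west) — does not cross 180°.
Leg 3: +46.226° → +1.658°, shortest Δλ = -44.568° (west) — does not cross 180°.
Leg 4: +1.658° → +8.351°, shortest Δλ = 6.693° (east) — does not cross 180°.
Leg 5: +8.351° → +64.463°, shortest Δλ = 56.112° (east) — does not cross 180°.
Total crossings: 0.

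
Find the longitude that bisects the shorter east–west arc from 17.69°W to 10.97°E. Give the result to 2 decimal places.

Signed shortest Δλ from -17.69° to +10.97° is +28.66°.
Midpoint longitude = -17.69° + (+28.66°)/2 = -17.69° + 14.33° = -3.36°.

3.36°W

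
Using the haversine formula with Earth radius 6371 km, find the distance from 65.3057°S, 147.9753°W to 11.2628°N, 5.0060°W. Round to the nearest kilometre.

13377 km

Δλ = -5.0060 − -147.9753 = 142.9693°.
Δφ = 11.2628 − -65.3057 = 76.5685°.
a = sin²(Δφ/2) + cos φ₁ · cos φ₂ · sin²(Δλ/2) = 0.752271.
c = 2·atan2(√a, √(1−a)) = 2.09965 rad → d = 6371·c ≈ 13376.85 km.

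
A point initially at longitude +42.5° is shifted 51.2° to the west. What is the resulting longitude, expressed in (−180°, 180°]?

Start at +42.5°; shift −51.2° → -8.7°.
-8.7° already lies in (−180°, 180°].

-8.7°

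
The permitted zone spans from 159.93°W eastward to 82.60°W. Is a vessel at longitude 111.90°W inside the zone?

Yes

Band width going east from -159.93° to -82.60°: ((-82.60 − -159.93) mod 360) = 77.33°.
Offset of -111.90° east of the west edge: ((-111.90 − -159.93) mod 360) = 48.03°.
48.03° ≤ 77.33° ⇒ inside.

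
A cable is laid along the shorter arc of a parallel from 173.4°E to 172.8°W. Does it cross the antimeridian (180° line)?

Yes

Naïve |-172.8 − 173.4| = 346.2° > 180°, so the shorter arc goes the other way round — across 180°.
Signed shortest Δλ = ((-172.8 − 173.4 + 180) mod 360) − 180 = 13.8°.
Going east by 13.8° from +173.4° passes through 180° before reaching -172.8°.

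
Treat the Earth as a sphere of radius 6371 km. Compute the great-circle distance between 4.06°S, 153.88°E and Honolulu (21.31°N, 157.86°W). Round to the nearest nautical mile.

Δλ = -157.86 − 153.88 = -311.74°; wrapped into (−180°, 180°]: 48.26°.
Δφ = 21.31 − -4.06 = 25.37°.
a = sin²(Δφ/2) + cos φ₁ · cos φ₂ · sin²(Δλ/2) = 0.203527.
c = 2·atan2(√a, √(1−a)) = 0.93608 rad → d = 6371·c ≈ 5963.79 km ≈ 3220.19 nmi.

3220 nmi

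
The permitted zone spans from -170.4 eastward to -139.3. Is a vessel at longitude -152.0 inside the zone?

Yes

Band width going east from -170.4° to -139.3°: ((-139.3 − -170.4) mod 360) = 31.1°.
Offset of -152.0° east of the west edge: ((-152.0 − -170.4) mod 360) = 18.4°.
18.4° ≤ 31.1° ⇒ inside.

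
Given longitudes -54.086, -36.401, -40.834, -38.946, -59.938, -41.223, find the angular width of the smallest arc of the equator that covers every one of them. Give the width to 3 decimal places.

Sort the longitudes: -59.938°, -54.086°, -41.223°, -40.834°, -38.946°, -36.401°.
Eastward gaps between consecutive values (wrapping around): 5.852°, 12.863°, 0.389°, 1.888°, 2.545°, 336.463°.
Largest gap = 336.463° ⇒ minimal covering band is its complement: 360° − 336.463° = 23.537°.
Band runs from -59.938° eastward to -36.401°.

23.537°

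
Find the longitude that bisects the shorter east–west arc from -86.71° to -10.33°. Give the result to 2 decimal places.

Signed shortest Δλ from -86.71° to -10.33° is +76.38°.
Midpoint longitude = -86.71° + (+76.38°)/2 = -86.71° + 38.19° = -48.52°.

-48.52°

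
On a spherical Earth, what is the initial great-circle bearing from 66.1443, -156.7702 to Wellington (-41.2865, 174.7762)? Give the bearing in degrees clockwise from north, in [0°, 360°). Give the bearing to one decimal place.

Δλ = 174.7762 − -156.7702 = 331.5464°; wrapped into (−180°, 180°]: -28.4536°.
θ = atan2( sin Δλ · cos φ₂ , cos φ₁ · sin φ₂ − sin φ₁ · cos φ₂ · cos Δλ )
  = atan2(-0.35801, -0.87107) = -157.657° → normalised to [0°, 360°): 202.343°.

202.3°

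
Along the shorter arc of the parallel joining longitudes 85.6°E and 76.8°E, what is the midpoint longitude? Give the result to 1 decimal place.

81.2°E

Signed shortest Δλ from +85.6° to +76.8° is -8.8°.
Midpoint longitude = +85.6° + (-8.8°)/2 = +85.6° − 4.4° = +81.2°.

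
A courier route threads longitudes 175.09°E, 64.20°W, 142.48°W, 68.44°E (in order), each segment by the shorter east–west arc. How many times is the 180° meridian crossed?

Leg 1: +175.09° → -64.20°, shortest Δλ = 120.71° (east) — crosses 180°.
Leg 2: -64.20° → -142.48°, shortest Δλ = -78.28° (west) — does not cross 180°.
Leg 3: -142.48° → +68.44°, shortest Δλ = -149.08° (west) — crosses 180°.
Total crossings: 2.

2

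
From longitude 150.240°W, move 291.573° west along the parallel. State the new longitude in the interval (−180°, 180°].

81.813°W

Start at -150.240°; shift −291.573° → -441.813°.
-441.813° lies outside (−180°, 180°]; add 360° → -81.813°.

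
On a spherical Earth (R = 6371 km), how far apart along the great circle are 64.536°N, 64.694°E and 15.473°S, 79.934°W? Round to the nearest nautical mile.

Δλ = -79.934 − 64.694 = -144.628°.
Δφ = -15.473 − 64.536 = -80.009°.
a = sin²(Δφ/2) + cos φ₁ · cos φ₂ · sin²(Δλ/2) = 0.789371.
c = 2·atan2(√a, √(1−a)) = 2.18798 rad → d = 6371·c ≈ 13939.63 km ≈ 7526.80 nmi.

7527 nmi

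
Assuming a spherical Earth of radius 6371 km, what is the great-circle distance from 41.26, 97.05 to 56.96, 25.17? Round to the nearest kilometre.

5241 km

Δλ = 25.17 − 97.05 = -71.88°.
Δφ = 56.96 − 41.26 = 15.70°.
a = sin²(Δφ/2) + cos φ₁ · cos φ₂ · sin²(Δλ/2) = 0.159849.
c = 2·atan2(√a, √(1−a)) = 0.82262 rad → d = 6371·c ≈ 5240.92 km.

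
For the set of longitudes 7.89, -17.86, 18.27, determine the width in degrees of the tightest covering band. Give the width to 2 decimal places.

36.13°

Sort the longitudes: -17.86°, +7.89°, +18.27°.
Eastward gaps between consecutive values (wrapping around): 25.75°, 10.38°, 323.87°.
Largest gap = 323.87° ⇒ minimal covering band is its complement: 360° − 323.87° = 36.13°.
Band runs from -17.86° eastward to +18.27°.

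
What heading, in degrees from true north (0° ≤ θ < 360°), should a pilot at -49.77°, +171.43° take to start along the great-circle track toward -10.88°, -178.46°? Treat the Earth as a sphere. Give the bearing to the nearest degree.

16°

Δλ = -178.46 − 171.43 = -349.89°; wrapped into (−180°, 180°]: 10.11°.
θ = atan2( sin Δλ · cos φ₂ , cos φ₁ · sin φ₂ − sin φ₁ · cos φ₂ · cos Δλ )
  = atan2(0.17238, 0.61619) = 15.629° → normalised to [0°, 360°): 15.629°.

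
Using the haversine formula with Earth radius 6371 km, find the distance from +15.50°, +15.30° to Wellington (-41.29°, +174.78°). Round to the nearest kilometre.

Δλ = 174.78 − 15.30 = 159.48°.
Δφ = -41.29 − 15.50 = -56.79°.
a = sin²(Δφ/2) + cos φ₁ · cos φ₂ · sin²(Δλ/2) = 0.927227.
c = 2·atan2(√a, √(1−a)) = 2.59529 rad → d = 6371·c ≈ 16534.62 km.

16535 km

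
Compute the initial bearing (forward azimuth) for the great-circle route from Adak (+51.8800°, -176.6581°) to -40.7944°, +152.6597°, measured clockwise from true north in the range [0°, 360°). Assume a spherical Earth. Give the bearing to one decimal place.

Δλ = 152.6597 − -176.6581 = 329.3178°; wrapped into (−180°, 180°]: -30.6822°.
θ = atan2( sin Δλ · cos φ₂ , cos φ₁ · sin φ₂ − sin φ₁ · cos φ₂ · cos Δλ )
  = atan2(-0.38631, -0.91553) = -157.123° → normalised to [0°, 360°): 202.877°.

202.9°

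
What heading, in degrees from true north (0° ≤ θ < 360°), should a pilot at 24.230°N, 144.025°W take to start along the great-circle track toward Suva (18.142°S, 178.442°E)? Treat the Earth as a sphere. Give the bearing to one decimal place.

Δλ = 178.442 − -144.025 = 322.467°; wrapped into (−180°, 180°]: -37.533°.
θ = atan2( sin Δλ · cos φ₂ , cos φ₁ · sin φ₂ − sin φ₁ · cos φ₂ · cos Δλ )
  = atan2(-0.57893, -0.59321) = -135.698° → normalised to [0°, 360°): 224.302°.

224.3°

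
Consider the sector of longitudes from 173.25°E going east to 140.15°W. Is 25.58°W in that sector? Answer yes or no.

No

Band width going east from +173.25° to -140.15°: ((-140.15 − 173.25) mod 360) = 46.60°.
Offset of -25.58° east of the west edge: ((-25.58 − 173.25) mod 360) = 161.17°.
161.17° > 46.60° ⇒ outside.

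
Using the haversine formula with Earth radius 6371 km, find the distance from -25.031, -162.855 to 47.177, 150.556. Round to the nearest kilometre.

Δλ = 150.556 − -162.855 = 313.411°; wrapped into (−180°, 180°]: -46.589°.
Δφ = 47.177 − -25.031 = 72.208°.
a = sin²(Δφ/2) + cos φ₁ · cos φ₂ · sin²(Δλ/2) = 0.443536.
c = 2·atan2(√a, √(1−a)) = 1.45763 rad → d = 6371·c ≈ 9286.55 km.

9287 km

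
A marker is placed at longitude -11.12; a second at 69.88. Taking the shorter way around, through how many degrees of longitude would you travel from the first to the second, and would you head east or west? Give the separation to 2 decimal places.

Raw difference: 69.88 − -11.12 = 81.0°.
Normalise into (−180°, 180°]: 81.0° stays 81.0°.
Positive ⇒ the second point lies to the east; separation 81.00°.

81.00° east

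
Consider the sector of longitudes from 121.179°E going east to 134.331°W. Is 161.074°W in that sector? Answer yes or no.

Band width going east from +121.179° to -134.331°: ((-134.331 − 121.179) mod 360) = 104.490°.
Offset of -161.074° east of the west edge: ((-161.074 − 121.179) mod 360) = 77.747°.
77.747° ≤ 104.490° ⇒ inside.

Yes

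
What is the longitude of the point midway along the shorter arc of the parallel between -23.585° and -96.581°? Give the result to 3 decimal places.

Signed shortest Δλ from -23.585° to -96.581° is -72.996°.
Midpoint longitude = -23.585° + (-72.996°)/2 = -23.585° − 36.498° = -60.083°.

-60.083°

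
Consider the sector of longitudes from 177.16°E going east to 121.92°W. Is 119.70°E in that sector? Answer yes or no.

No

Band width going east from +177.16° to -121.92°: ((-121.92 − 177.16) mod 360) = 60.92°.
Offset of +119.70° east of the west edge: ((119.70 − 177.16) mod 360) = 302.54°.
302.54° > 60.92° ⇒ outside.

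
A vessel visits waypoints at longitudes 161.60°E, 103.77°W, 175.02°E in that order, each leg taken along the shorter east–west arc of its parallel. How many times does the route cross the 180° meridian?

Leg 1: +161.60° → -103.77°, shortest Δλ = 94.63° (east) — crosses 180°.
Leg 2: -103.77° → +175.02°, shortest Δλ = -81.21° (west) — crosses 180°.
Total crossings: 2.

2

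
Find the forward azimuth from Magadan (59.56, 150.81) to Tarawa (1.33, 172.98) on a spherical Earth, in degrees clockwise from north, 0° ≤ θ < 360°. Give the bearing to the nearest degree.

Δλ = 172.98 − 150.81 = 22.17°.
θ = atan2( sin Δλ · cos φ₂ , cos φ₁ · sin φ₂ − sin φ₁ · cos φ₂ · cos Δλ )
  = atan2(0.37725, -0.78644) = 154.373° → normalised to [0°, 360°): 154.373°.

154°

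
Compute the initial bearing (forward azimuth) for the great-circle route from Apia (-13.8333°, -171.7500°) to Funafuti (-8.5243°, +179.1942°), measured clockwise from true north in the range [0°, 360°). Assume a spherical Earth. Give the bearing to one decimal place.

Δλ = 179.1942 − -171.7500 = 350.9442°; wrapped into (−180°, 180°]: -9.0558°.
θ = atan2( sin Δλ · cos φ₂ , cos φ₁ · sin φ₂ − sin φ₁ · cos φ₂ · cos Δλ )
  = atan2(-0.15566, 0.08958) = -60.080° → normalised to [0°, 360°): 299.920°.

299.9°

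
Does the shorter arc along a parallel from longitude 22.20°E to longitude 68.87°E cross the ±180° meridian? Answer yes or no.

Signed shortest Δλ = ((68.87 − 22.20 + 180) mod 360) − 180 = 46.67°.
Going east by 46.67° from +22.20° reaches +68.87° without touching 180°.

No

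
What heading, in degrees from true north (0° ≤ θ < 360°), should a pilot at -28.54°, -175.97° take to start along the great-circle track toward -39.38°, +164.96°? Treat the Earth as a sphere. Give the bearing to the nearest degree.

230°

Δλ = 164.96 − -175.97 = 340.93°; wrapped into (−180°, 180°]: -19.07°.
θ = atan2( sin Δλ · cos φ₂ , cos φ₁ · sin φ₂ − sin φ₁ · cos φ₂ · cos Δλ )
  = atan2(-0.25254, -0.20833) = -129.521° → normalised to [0°, 360°): 230.479°.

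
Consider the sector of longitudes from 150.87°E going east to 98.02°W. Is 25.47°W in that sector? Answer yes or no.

Band width going east from +150.87° to -98.02°: ((-98.02 − 150.87) mod 360) = 111.11°.
Offset of -25.47° east of the west edge: ((-25.47 − 150.87) mod 360) = 183.66°.
183.66° > 111.11° ⇒ outside.

No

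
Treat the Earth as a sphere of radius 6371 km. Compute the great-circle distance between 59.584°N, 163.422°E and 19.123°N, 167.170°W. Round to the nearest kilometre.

5075 km

Δλ = -167.170 − 163.422 = -330.592°; wrapped into (−180°, 180°]: 29.408°.
Δφ = 19.123 − 59.584 = -40.461°.
a = sin²(Δφ/2) + cos φ₁ · cos φ₂ · sin²(Δλ/2) = 0.150394.
c = 2·atan2(√a, √(1−a)) = 0.79650 rad → d = 6371·c ≈ 5074.51 km.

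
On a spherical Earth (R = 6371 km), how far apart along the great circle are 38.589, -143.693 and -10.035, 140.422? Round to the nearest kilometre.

Δλ = 140.422 − -143.693 = 284.115°; wrapped into (−180°, 180°]: -75.885°.
Δφ = -10.035 − 38.589 = -48.624°.
a = sin²(Δφ/2) + cos φ₁ · cos φ₂ · sin²(Δλ/2) = 0.460492.
c = 2·atan2(√a, √(1−a)) = 1.49170 rad → d = 6371·c ≈ 9503.60 km.

9504 km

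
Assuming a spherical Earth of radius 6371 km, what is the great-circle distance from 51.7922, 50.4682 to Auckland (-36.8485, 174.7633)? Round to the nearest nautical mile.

Δλ = 174.7633 − 50.4682 = 124.2951°.
Δφ = -36.8485 − 51.7922 = -88.6407°.
a = sin²(Δφ/2) + cos φ₁ · cos φ₂ · sin²(Δλ/2) = 0.875056.
c = 2·atan2(√a, √(1−a)) = 2.41903 rad → d = 6371·c ≈ 15411.62 km ≈ 8321.61 nmi.

8322 nmi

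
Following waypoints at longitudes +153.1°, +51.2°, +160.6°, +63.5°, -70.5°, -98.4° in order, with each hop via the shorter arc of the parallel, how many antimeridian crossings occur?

Leg 1: +153.1° → +51.2°, shortest Δλ = -101.9° (west) — does not cross 180°.
Leg 2: +51.2° → +160.6°, shortest Δλ = 109.4° (east) — does not cross 180°.
Leg 3: +160.6° → +63.5°, shortest Δλ = -97.1° (west) — does not cross 180°.
Leg 4: +63.5° → -70.5°, shortest Δλ = -134.0° (west) — does not cross 180°.
Leg 5: -70.5° → -98.4°, shortest Δλ = -27.9° (west) — does not cross 180°.
Total crossings: 0.

0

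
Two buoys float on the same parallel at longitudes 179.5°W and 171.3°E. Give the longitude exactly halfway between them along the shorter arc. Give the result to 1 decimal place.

Signed shortest Δλ from -179.5° to +171.3° is -9.2°.
Midpoint longitude = -179.5° + (-9.2°)/2 = -179.5° − 4.6° = -184.1°.
Normalise into (−180°, 180°]: +175.9°.
(The naïve average (-179.5 + +171.3)/2 = -4.1° is on the wrong side of the globe.)

175.9°E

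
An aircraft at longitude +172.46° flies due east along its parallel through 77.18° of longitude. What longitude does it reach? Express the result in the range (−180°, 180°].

Start at +172.46°; shift +77.18° → +249.64°.
+249.64° lies outside (−180°, 180°]; subtract 360° → -110.36°.

-110.36°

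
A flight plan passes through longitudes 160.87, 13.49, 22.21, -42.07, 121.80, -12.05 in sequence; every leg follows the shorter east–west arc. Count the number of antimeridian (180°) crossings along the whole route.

Leg 1: +160.87° → +13.49°, shortest Δλ = -147.38° (west) — does not cross 180°.
Leg 2: +13.49° → +22.21°, shortest Δλ = 8.72° (east) — does not cross 180°.
Leg 3: +22.21° → -42.07°, shortest Δλ = -64.28° (west) — does not cross 180°.
Leg 4: -42.07° → +121.80°, shortest Δλ = 163.87° (east) — does not cross 180°.
Leg 5: +121.80° → -12.05°, shortest Δλ = -133.85° (west) — does not cross 180°.
Total crossings: 0.

0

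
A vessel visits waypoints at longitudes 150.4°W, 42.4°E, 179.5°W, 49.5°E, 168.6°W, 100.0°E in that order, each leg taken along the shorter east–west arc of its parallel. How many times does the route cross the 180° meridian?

5

Leg 1: -150.4° → +42.4°, shortest Δλ = -167.2° (west) — crosses 180°.
Leg 2: +42.4° → -179.5°, shortest Δλ = 138.1° (east) — crosses 180°.
Leg 3: -179.5° → +49.5°, shortest Δλ = -131.0° (west) — crosses 180°.
Leg 4: +49.5° → -168.6°, shortest Δλ = 141.9° (east) — crosses 180°.
Leg 5: -168.6° → +100.0°, shortest Δλ = -91.4° (west) — crosses 180°.
Total crossings: 5.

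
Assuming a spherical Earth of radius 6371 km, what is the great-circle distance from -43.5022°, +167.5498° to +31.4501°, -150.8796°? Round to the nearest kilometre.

9345 km

Δλ = -150.8796 − 167.5498 = -318.4294°; wrapped into (−180°, 180°]: 41.5706°.
Δφ = 31.4501 − -43.5022 = 74.9523°.
a = sin²(Δφ/2) + cos φ₁ · cos φ₂ · sin²(Δλ/2) = 0.448113.
c = 2·atan2(√a, √(1−a)) = 1.46684 rad → d = 6371·c ≈ 9345.21 km.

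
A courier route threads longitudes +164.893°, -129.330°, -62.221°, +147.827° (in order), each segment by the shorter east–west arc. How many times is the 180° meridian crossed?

Leg 1: +164.893° → -129.330°, shortest Δλ = 65.777° (east) — crosses 180°.
Leg 2: -129.330° → -62.221°, shortest Δλ = 67.109° (east) — does not cross 180°.
Leg 3: -62.221° → +147.827°, shortest Δλ = -149.952° (west) — crosses 180°.
Total crossings: 2.

2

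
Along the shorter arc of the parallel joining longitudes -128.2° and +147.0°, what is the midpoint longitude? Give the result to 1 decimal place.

Signed shortest Δλ from -128.2° to +147.0° is -84.8°.
Midpoint longitude = -128.2° + (-84.8°)/2 = -128.2° − 42.4° = -170.6°.
(The naïve average (-128.2 + +147.0)/2 = 9.4° is on the wrong side of the globe.)

-170.6°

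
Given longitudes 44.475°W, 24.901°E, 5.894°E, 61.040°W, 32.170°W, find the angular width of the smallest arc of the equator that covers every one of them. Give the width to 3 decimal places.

85.941°

Sort the longitudes: -61.040°, -44.475°, -32.170°, +5.894°, +24.901°.
Eastward gaps between consecutive values (wrapping around): 16.565°, 12.305°, 38.064°, 19.007°, 274.059°.
Largest gap = 274.059° ⇒ minimal covering band is its complement: 360° − 274.059° = 85.941°.
Band runs from -61.040° eastward to +24.901°.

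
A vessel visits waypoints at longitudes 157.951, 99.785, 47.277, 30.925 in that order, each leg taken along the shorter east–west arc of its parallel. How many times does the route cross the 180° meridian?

Leg 1: +157.951° → +99.785°, shortest Δλ = -58.166° (west) — does not cross 180°.
Leg 2: +99.785° → +47.277°, shortest Δλ = -52.508° (west) — does not cross 180°.
Leg 3: +47.277° → +30.925°, shortest Δλ = -16.352° (west) — does not cross 180°.
Total crossings: 0.

0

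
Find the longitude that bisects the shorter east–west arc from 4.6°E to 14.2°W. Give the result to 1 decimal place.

Signed shortest Δλ from +4.6° to -14.2° is -18.8°.
Midpoint longitude = +4.6° + (-18.8°)/2 = +4.6° − 9.4° = -4.8°.

4.8°W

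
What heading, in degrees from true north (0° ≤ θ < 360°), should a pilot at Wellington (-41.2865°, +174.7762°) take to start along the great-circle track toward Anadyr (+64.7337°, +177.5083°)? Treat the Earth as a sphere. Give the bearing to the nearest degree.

Δλ = 177.5083 − 174.7762 = 2.7321°.
θ = atan2( sin Δλ · cos φ₂ , cos φ₁ · sin φ₂ − sin φ₁ · cos φ₂ · cos Δλ )
  = atan2(0.02035, 0.96084) = 1.213° → normalised to [0°, 360°): 1.213°.

1°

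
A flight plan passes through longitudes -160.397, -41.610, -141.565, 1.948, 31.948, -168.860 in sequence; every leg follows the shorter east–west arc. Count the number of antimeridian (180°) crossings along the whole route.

Leg 1: -160.397° → -41.610°, shortest Δλ = 118.787° (east) — does not cross 180°.
Leg 2: -41.610° → -141.565°, shortest Δλ = -99.955° (west) — does not cross 180°.
Leg 3: -141.565° → +1.948°, shortest Δλ = 143.513° (east) — does not cross 180°.
Leg 4: +1.948° → +31.948°, shortest Δλ = 30.0° (east) — does not cross 180°.
Leg 5: +31.948° → -168.860°, shortest Δλ = 159.192° (east) — crosses 180°.
Total crossings: 1.

1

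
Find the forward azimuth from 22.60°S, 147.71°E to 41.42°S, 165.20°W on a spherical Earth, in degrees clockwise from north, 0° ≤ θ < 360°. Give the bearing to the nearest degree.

127°

Δλ = -165.20 − 147.71 = -312.91°; wrapped into (−180°, 180°]: 47.09°.
θ = atan2( sin Δλ · cos φ₂ , cos φ₁ · sin φ₂ − sin φ₁ · cos φ₂ · cos Δλ )
  = atan2(0.54923, -0.41457) = 127.046° → normalised to [0°, 360°): 127.046°.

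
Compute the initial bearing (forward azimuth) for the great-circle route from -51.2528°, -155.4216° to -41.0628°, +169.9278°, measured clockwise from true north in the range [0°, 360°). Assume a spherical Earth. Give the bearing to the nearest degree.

Δλ = 169.9278 − -155.4216 = 325.3494°; wrapped into (−180°, 180°]: -34.6506°.
θ = atan2( sin Δλ · cos φ₂ , cos φ₁ · sin φ₂ − sin φ₁ · cos φ₂ · cos Δλ )
  = atan2(-0.42870, 0.07261) = -80.386° → normalised to [0°, 360°): 279.614°.

280°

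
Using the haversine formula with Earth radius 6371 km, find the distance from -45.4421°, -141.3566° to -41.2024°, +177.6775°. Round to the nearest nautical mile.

1788 nmi

Δλ = 177.6775 − -141.3566 = 319.0341°; wrapped into (−180°, 180°]: -40.9659°.
Δφ = -41.2024 − -45.4421 = 4.2397°.
a = sin²(Δφ/2) + cos φ₁ · cos φ₂ · sin²(Δλ/2) = 0.066009.
c = 2·atan2(√a, √(1−a)) = 0.51967 rad → d = 6371·c ≈ 3310.84 km ≈ 1787.71 nmi.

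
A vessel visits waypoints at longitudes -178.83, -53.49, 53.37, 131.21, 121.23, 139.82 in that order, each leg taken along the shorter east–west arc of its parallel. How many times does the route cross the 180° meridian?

0

Leg 1: -178.83° → -53.49°, shortest Δλ = 125.34° (east) — does not cross 180°.
Leg 2: -53.49° → +53.37°, shortest Δλ = 106.86° (east) — does not cross 180°.
Leg 3: +53.37° → +131.21°, shortest Δλ = 77.84° (east) — does not cross 180°.
Leg 4: +131.21° → +121.23°, shortest Δλ = -9.98° (west) — does not cross 180°.
Leg 5: +121.23° → +139.82°, shortest Δλ = 18.59° (east) — does not cross 180°.
Total crossings: 0.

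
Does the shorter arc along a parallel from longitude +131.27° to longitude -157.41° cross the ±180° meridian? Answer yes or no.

Naïve |-157.41 − 131.27| = 288.68° > 180°, so the shorter arc goes the other way round — across 180°.
Signed shortest Δλ = ((-157.41 − 131.27 + 180) mod 360) − 180 = 71.32°.
Going east by 71.32° from +131.27° passes through 180° before reaching -157.41°.

Yes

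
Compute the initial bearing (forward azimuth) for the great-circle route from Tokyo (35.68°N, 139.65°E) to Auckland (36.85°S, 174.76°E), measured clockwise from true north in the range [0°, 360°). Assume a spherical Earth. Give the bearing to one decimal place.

152.1°

Δλ = 174.76 − 139.65 = 35.11°.
θ = atan2( sin Δλ · cos φ₂ , cos φ₁ · sin φ₂ − sin φ₁ · cos φ₂ · cos Δλ )
  = atan2(0.46024, -0.86895) = 152.092° → normalised to [0°, 360°): 152.092°.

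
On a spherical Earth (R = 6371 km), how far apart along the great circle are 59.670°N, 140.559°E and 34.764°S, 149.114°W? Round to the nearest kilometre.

12303 km

Δλ = -149.114 − 140.559 = -289.673°; wrapped into (−180°, 180°]: 70.327°.
Δφ = -34.764 − 59.670 = -94.434°.
a = sin²(Δφ/2) + cos φ₁ · cos φ₂ · sin²(Δλ/2) = 0.676249.
c = 2·atan2(√a, √(1−a)) = 1.93103 rad → d = 6371·c ≈ 12302.62 km.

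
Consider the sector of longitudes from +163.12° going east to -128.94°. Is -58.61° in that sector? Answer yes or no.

No

Band width going east from +163.12° to -128.94°: ((-128.94 − 163.12) mod 360) = 67.94°.
Offset of -58.61° east of the west edge: ((-58.61 − 163.12) mod 360) = 138.27°.
138.27° > 67.94° ⇒ outside.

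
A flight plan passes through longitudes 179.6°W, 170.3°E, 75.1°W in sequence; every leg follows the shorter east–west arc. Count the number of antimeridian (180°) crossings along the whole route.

2

Leg 1: -179.6° → +170.3°, shortest Δλ = -10.1° (west) — crosses 180°.
Leg 2: +170.3° → -75.1°, shortest Δλ = 114.6° (east) — crosses 180°.
Total crossings: 2.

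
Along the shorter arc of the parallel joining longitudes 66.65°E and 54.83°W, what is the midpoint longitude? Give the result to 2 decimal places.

Signed shortest Δλ from +66.65° to -54.83° is -121.48°.
Midpoint longitude = +66.65° + (-121.48°)/2 = +66.65° − 60.74° = +5.91°.

5.91°E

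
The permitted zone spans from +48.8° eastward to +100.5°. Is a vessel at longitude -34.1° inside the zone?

Band width going east from +48.8° to +100.5°: ((100.5 − 48.8) mod 360) = 51.7°.
Offset of -34.1° east of the west edge: ((-34.1 − 48.8) mod 360) = 277.1°.
277.1° > 51.7° ⇒ outside.

No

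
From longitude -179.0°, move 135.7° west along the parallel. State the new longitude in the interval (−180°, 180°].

Start at -179.0°; shift −135.7° → -314.7°.
-314.7° lies outside (−180°, 180°]; add 360° → +45.3°.

+45.3°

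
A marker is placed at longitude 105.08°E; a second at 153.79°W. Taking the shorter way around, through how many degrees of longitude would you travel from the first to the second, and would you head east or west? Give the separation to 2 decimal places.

101.13° east

Raw difference: -153.79 − 105.08 = -258.87°.
Normalise into (−180°, 180°]: -258.87° + 360° = 101.13°.
Positive ⇒ the second point lies to the east; separation 101.13°.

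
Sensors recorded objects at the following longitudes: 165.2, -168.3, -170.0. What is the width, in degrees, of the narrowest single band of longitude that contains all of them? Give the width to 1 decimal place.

26.5°

Sort the longitudes: -170.0°, -168.3°, +165.2°.
Eastward gaps between consecutive values (wrapping around): 1.7°, 333.5°, 24.8°.
Largest gap = 333.5° ⇒ minimal covering band is its complement: 360° − 333.5° = 26.5°.
Band runs from +165.2° eastward to -168.3°, crossing the antimeridian.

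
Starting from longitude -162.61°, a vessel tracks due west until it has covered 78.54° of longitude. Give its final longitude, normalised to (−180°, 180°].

+118.85°

Start at -162.61°; shift −78.54° → -241.15°.
-241.15° lies outside (−180°, 180°]; add 360° → +118.85°.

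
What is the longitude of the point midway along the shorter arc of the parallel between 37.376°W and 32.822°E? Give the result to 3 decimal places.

2.277°W

Signed shortest Δλ from -37.376° to +32.822° is +70.198°.
Midpoint longitude = -37.376° + (+70.198°)/2 = -37.376° + 35.099° = -2.277°.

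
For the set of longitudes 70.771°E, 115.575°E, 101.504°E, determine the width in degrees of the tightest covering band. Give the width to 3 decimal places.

Sort the longitudes: +70.771°, +101.504°, +115.575°.
Eastward gaps between consecutive values (wrapping around): 30.733°, 14.071°, 315.196°.
Largest gap = 315.196° ⇒ minimal covering band is its complement: 360° − 315.196° = 44.804°.
Band runs from +70.771° eastward to +115.575°.

44.804°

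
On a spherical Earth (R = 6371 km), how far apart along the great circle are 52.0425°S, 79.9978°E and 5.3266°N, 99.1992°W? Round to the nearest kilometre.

Δλ = -99.1992 − 79.9978 = -179.1970°.
Δφ = 5.3266 − -52.0425 = 57.3691°.
a = sin²(Δφ/2) + cos φ₁ · cos φ₂ · sin²(Δλ/2) = 0.842778.
c = 2·atan2(√a, √(1−a)) = 2.32616 rad → d = 6371·c ≈ 14819.99 km.

14820 km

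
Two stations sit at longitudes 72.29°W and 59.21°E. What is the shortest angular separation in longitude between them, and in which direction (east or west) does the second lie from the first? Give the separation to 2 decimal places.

Raw difference: 59.21 − -72.29 = 131.5°.
Normalise into (−180°, 180°]: 131.5° stays 131.5°.
Positive ⇒ the second point lies to the east; separation 131.50°.

131.50° east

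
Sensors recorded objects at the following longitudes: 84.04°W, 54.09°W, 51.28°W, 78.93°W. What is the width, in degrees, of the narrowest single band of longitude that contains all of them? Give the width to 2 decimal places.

Sort the longitudes: -84.04°, -78.93°, -54.09°, -51.28°.
Eastward gaps between consecutive values (wrapping around): 5.11°, 24.84°, 2.81°, 327.24°.
Largest gap = 327.24° ⇒ minimal covering band is its complement: 360° − 327.24° = 32.76°.
Band runs from -84.04° eastward to -51.28°.

32.76°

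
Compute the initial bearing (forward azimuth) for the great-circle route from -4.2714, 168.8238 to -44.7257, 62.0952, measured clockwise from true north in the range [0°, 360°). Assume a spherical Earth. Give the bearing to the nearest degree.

Δλ = 62.0952 − 168.8238 = -106.7286°.
θ = atan2( sin Δλ · cos φ₂ , cos φ₁ · sin φ₂ − sin φ₁ · cos φ₂ · cos Δλ )
  = atan2(-0.68042, -0.71699) = -136.499° → normalised to [0°, 360°): 223.501°.

224°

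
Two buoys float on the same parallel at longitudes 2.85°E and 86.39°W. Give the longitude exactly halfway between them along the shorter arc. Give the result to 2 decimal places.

41.77°W

Signed shortest Δλ from +2.85° to -86.39° is -89.24°.
Midpoint longitude = +2.85° + (-89.24°)/2 = +2.85° − 44.62° = -41.77°.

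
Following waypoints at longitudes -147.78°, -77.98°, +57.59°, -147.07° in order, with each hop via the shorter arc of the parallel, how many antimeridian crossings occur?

Leg 1: -147.78° → -77.98°, shortest Δλ = 69.8° (east) — does not cross 180°.
Leg 2: -77.98° → +57.59°, shortest Δλ = 135.57° (east) — does not cross 180°.
Leg 3: +57.59° → -147.07°, shortest Δλ = 155.34° (east) — crosses 180°.
Total crossings: 1.

1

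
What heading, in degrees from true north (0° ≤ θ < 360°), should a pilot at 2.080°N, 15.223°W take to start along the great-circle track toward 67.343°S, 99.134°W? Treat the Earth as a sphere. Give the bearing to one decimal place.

202.5°

Δλ = -99.134 − -15.223 = -83.911°.
θ = atan2( sin Δλ · cos φ₂ , cos φ₁ · sin φ₂ − sin φ₁ · cos φ₂ · cos Δλ )
  = atan2(-0.38304, -0.92370) = -157.477° → normalised to [0°, 360°): 202.523°.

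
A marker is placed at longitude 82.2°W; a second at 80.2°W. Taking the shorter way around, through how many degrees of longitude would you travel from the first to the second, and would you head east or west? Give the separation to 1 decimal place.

Raw difference: -80.2 − -82.2 = 2.0°.
Normalise into (−180°, 180°]: 2.0° stays 2.0°.
Positive ⇒ the second point lies to the east; separation 2.0°.

2.0° east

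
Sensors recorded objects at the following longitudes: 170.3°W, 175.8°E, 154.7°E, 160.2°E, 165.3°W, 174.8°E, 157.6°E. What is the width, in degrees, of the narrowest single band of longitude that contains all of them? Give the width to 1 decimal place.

40.0°

Sort the longitudes: -170.3°, -165.3°, +154.7°, +157.6°, +160.2°, +174.8°, +175.8°.
Eastward gaps between consecutive values (wrapping around): 5.0°, 320.0°, 2.9°, 2.6°, 14.6°, 1.0°, 13.9°.
Largest gap = 320.0° ⇒ minimal covering band is its complement: 360° − 320.0° = 40.0°.
Band runs from +154.7° eastward to -165.3°, crossing the antimeridian.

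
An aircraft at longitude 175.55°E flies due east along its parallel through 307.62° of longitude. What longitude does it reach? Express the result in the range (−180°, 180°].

Start at +175.55°; shift +307.62° → +483.17°.
+483.17° lies outside (−180°, 180°]; subtract 360° → +123.17°.

123.17°E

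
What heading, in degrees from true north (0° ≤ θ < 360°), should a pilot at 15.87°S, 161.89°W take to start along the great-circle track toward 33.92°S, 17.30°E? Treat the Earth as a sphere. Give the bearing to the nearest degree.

179°

Δλ = 17.30 − -161.89 = 179.19°.
θ = atan2( sin Δλ · cos φ₂ , cos φ₁ · sin φ₂ − sin φ₁ · cos φ₂ · cos Δλ )
  = atan2(0.01173, -0.76366) = 179.120° → normalised to [0°, 360°): 179.120°.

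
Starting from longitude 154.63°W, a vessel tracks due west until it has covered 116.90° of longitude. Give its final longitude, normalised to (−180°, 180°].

88.47°E

Start at -154.63°; shift −116.90° → -271.53°.
-271.53° lies outside (−180°, 180°]; add 360° → +88.47°.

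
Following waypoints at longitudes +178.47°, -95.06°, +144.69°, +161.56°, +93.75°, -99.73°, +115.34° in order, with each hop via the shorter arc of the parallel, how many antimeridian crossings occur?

4

Leg 1: +178.47° → -95.06°, shortest Δλ = 86.47° (east) — crosses 180°.
Leg 2: -95.06° → +144.69°, shortest Δλ = -120.25° (west) — crosses 180°.
Leg 3: +144.69° → +161.56°, shortest Δλ = 16.87° (east) — does not cross 180°.
Leg 4: +161.56° → +93.75°, shortest Δλ = -67.81° (west) — does not cross 180°.
Leg 5: +93.75° → -99.73°, shortest Δλ = 166.52° (east) — crosses 180°.
Leg 6: -99.73° → +115.34°, shortest Δλ = -144.93° (west) — crosses 180°.
Total crossings: 4.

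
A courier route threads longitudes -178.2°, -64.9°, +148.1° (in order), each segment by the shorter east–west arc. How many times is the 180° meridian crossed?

1

Leg 1: -178.2° → -64.9°, shortest Δλ = 113.3° (east) — does not cross 180°.
Leg 2: -64.9° → +148.1°, shortest Δλ = -147.0° (west) — crosses 180°.
Total crossings: 1.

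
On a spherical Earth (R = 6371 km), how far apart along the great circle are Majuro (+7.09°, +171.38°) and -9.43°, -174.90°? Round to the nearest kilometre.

Δλ = -174.90 − 171.38 = -346.28°; wrapped into (−180°, 180°]: 13.72°.
Δφ = -9.43 − 7.09 = -16.52°.
a = sin²(Δφ/2) + cos φ₁ · cos φ₂ · sin²(Δλ/2) = 0.034606.
c = 2·atan2(√a, √(1−a)) = 0.37423 rad → d = 6371·c ≈ 2384.25 km.

2384 km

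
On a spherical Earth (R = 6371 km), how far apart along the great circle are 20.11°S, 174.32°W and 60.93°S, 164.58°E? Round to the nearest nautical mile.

2608 nmi

Δλ = 164.58 − -174.32 = 338.90°; wrapped into (−180°, 180°]: -21.10°.
Δφ = -60.93 − -20.11 = -40.82°.
a = sin²(Δφ/2) + cos φ₁ · cos φ₂ · sin²(Δλ/2) = 0.136912.
c = 2·atan2(√a, √(1−a)) = 0.75805 rad → d = 6371·c ≈ 4829.55 km ≈ 2607.75 nmi.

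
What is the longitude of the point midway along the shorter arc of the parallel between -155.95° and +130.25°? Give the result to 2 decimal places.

+167.15°

Signed shortest Δλ from -155.95° to +130.25° is -73.80°.
Midpoint longitude = -155.95° + (-73.80°)/2 = -155.95° − 36.90° = -192.85°.
Normalise into (−180°, 180°]: +167.15°.
(The naïve average (-155.95 + +130.25)/2 = -12.85° is on the wrong side of the globe.)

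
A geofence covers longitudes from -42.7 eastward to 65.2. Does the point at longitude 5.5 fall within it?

Band width going east from -42.7° to +65.2°: ((65.2 − -42.7) mod 360) = 107.9°.
Offset of +5.5° east of the west edge: ((5.5 − -42.7) mod 360) = 48.2°.
48.2° ≤ 107.9° ⇒ inside.

Yes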